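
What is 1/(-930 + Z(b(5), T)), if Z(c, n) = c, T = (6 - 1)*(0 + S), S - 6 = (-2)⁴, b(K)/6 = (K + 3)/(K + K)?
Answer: -5/4626 ≈ -0.0010808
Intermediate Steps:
b(K) = 3*(3 + K)/K (b(K) = 6*((K + 3)/(K + K)) = 6*((3 + K)/((2*K))) = 6*((3 + K)*(1/(2*K))) = 6*((3 + K)/(2*K)) = 3*(3 + K)/K)
S = 22 (S = 6 + (-2)⁴ = 6 + 16 = 22)
T = 110 (T = (6 - 1)*(0 + 22) = 5*22 = 110)
1/(-930 + Z(b(5), T)) = 1/(-930 + (3 + 9/5)) = 1/(-930 + 24/5) = 1/(-4626/5) = -5/4626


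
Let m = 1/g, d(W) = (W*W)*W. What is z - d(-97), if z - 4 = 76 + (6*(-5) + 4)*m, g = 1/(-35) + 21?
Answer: 334979896/367 ≈ 9.1275e+5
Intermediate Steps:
d(W) = W³ (d(W) = W²*W = W³)
g = 734/35 (g = -1/35 + 21 = 734/35 ≈ 20.971)
m = 35/734 (m = 1/(734/35) = 35/734 ≈ 0.047684)
z = 28905/367 (z = 4 + (76 + (6*(-5) + 4)*(35/734)) = 4 + (76 + (-30 + 4)*(35/734)) = 4 + (76 - 26*35/734) = 4 + (76 - 455/367) = 4 + 27437/367 = 28905/367 ≈ 78.760)
z - d(-97) = 28905/367 - 1*(-97)³ = 28905/367 - 1*(-912673) = 28905/367 + 912673 = 334979896/367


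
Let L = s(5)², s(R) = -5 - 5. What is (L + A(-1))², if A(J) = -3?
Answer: 9409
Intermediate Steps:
s(R) = -10
L = 100 (L = (-10)² = 100)
(L + A(-1))² = (100 - 3)² = 97² = 9409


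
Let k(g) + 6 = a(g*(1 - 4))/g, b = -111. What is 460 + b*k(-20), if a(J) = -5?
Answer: 4393/4 ≈ 1098.3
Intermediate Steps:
k(g) = -6 - 5/g
460 + b*k(-20) = 460 - 111*(-6 - 5/(-20)) = 460 - 111*(-6 - 5*(-1/20)) = 460 - 111*(-6 + ¼) = 460 - 111*(-23/4) = 460 + 2553/4 = 4393/4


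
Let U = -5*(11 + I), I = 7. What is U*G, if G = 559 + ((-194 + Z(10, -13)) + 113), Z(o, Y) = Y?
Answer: -41850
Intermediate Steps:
G = 465 (G = 559 + ((-194 - 13) + 113) = 559 + (-207 + 113) = 559 - 94 = 465)
U = -90 (U = -5*(11 + 7) = -5*18 = -90)
U*G = -90*465 = -41850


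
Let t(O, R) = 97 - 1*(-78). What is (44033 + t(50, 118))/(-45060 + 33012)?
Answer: -921/251 ≈ -3.6693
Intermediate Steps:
t(O, R) = 175 (t(O, R) = 97 + 78 = 175)
(44033 + t(50, 118))/(-45060 + 33012) = (44033 + 175)/(-45060 + 33012) = 44208/(-12048) = 44208*(-1/12048) = -921/251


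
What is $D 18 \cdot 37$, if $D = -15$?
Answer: $-9990$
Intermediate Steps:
$D 18 \cdot 37 = \left(-15\right) 18 \cdot 37 = \left(-270\right) 37 = -9990$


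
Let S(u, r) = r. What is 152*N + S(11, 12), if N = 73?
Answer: 11108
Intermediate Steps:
152*N + S(11, 12) = 152*73 + 12 = 11096 + 12 = 11108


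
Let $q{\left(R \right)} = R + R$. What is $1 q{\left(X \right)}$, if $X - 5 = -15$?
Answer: $-20$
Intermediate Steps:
$X = -10$ ($X = 5 - 15 = -10$)
$q{\left(R \right)} = 2 R$
$1 q{\left(X \right)} = 1 \cdot 2 \left(-10\right) = 1 \left(-20\right) = -20$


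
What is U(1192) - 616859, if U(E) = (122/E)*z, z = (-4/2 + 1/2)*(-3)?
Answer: -735295379/1192 ≈ -6.1686e+5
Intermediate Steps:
z = 9/2 (z = (-4*½ + 1*(½))*(-3) = (-2 + ½)*(-3) = -3/2*(-3) = 9/2 ≈ 4.5000)
U(E) = 549/E (U(E) = (122/E)*(9/2) = 549/E)
U(1192) - 616859 = 549/1192 - 616859 = -735295379/1192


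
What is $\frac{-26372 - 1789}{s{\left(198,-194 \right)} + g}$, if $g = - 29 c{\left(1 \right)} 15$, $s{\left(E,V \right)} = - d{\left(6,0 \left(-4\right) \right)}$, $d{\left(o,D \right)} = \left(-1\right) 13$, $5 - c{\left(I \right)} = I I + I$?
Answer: $\frac{28161}{1292} \approx 21.796$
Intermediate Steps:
$c{\left(I \right)} = 5 - I - I^{2}$ ($c{\left(I \right)} = 5 - \left(I I + I\right) = 5 - \left(I^{2} + I\right) = 5 - \left(I + I^{2}\right) = 5 - I - I^{2}$)
$d{\left(o,D \right)} = -13$
$s{\left(E,V \right)} = 13$ ($s{\left(E,V \right)} = \left(-1\right) \left(-13\right) = 13$)
$g = -1305$ ($g = - 29 \left(5 - 1 - 1^{2}\right) 15 = - 29 \left(5 - 1 - 1\right) 15 = \left(-29\right) 3 \cdot 15 = \left(-87\right) 15 = -1305$)
$\frac{-26372 - 1789}{s{\left(198,-194 \right)} + g} = \frac{-26372 - 1789}{13 - 1305} = - \frac{28161}{-1292} = \left(-28161\right) \left(- \frac{1}{1292}\right) = \frac{28161}{1292}$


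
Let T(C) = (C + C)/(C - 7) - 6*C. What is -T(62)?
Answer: 20336/55 ≈ 369.75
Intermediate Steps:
T(C) = -6*C + 2*C/(-7 + C) (T(C) = (2*C)/(-7 + C) - 6*C = 2*C/(-7 + C) - 6*C = -6*C + 2*C/(-7 + C))
-T(62) = -2*62*(22 - 3*62)/(-7 + 62) = -2*62*(22 - 186)/55 = -2*62*(-164)/55 = -1*(-20336/55) = 20336/55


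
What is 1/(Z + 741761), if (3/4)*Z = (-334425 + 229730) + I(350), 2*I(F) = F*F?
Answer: 3/2051503 ≈ 1.4623e-6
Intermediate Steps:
I(F) = F²/2 (I(F) = (F*F)/2 = F²/2)
Z = -173780/3 (Z = 4*((-334425 + 229730) + (½)*350²)/3 = 4*(-104695 + (½)*122500)/3 = 4*(-104695 + 61250)/3 = (4/3)*(-43445) = -173780/3 ≈ -57927.)
1/(Z + 741761) = 1/(-173780/3 + 741761) = 1/(2051503/3) = 3/2051503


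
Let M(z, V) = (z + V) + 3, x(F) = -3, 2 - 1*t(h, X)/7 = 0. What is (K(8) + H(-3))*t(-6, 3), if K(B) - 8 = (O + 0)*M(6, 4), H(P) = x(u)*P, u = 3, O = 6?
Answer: 1330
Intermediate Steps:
t(h, X) = 14 (t(h, X) = 14 - 7*0 = 14 + 0 = 14)
M(z, V) = 3 + V + z (M(z, V) = (V + z) + 3 = 3 + V + z)
H(P) = -3*P
K(B) = 86 (K(B) = 8 + (6 + 0)*(3 + 4 + 6) = 8 + 6*13 = 8 + 78 = 86)
(K(8) + H(-3))*t(-6, 3) = (86 - 3*(-3))*14 = (86 + 9)*14 = 95*14 = 1330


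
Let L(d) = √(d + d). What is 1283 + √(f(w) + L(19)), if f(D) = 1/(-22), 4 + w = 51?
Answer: 1283 + √(-22 + 484*√38)/22 ≈ 1285.5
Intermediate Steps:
w = 47 (w = -4 + 51 = 47)
f(D) = -1/22
L(d) = √2*√d (L(d) = √(2*d) = √2*√d)
1283 + √(f(w) + L(19)) = 1283 + √(-1/22 + √2*√19) = 1283 + √(-1/22 + √38)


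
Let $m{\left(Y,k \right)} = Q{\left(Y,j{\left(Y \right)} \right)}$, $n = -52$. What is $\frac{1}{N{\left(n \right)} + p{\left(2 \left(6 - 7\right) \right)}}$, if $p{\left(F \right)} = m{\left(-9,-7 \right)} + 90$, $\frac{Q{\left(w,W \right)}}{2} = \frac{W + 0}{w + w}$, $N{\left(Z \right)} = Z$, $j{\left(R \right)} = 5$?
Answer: $\frac{9}{337} \approx 0.026706$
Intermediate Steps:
$Q{\left(w,W \right)} = \frac{W}{w}$ ($Q{\left(w,W \right)} = 2 \frac{W + 0}{w + w} = 2 \frac{W}{2 w} = \frac{W}{w}$)
$m{\left(Y,k \right)} = \frac{5}{Y}$
$p{\left(F \right)} = \frac{805}{9}$ ($p{\left(F \right)} = \frac{5}{-9} + 90 = 5 \left(- \frac{1}{9}\right) + 90 = - \frac{5}{9} + 90 = \frac{805}{9}$)
$\frac{1}{N{\left(n \right)} + p{\left(2 \left(6 - 7\right) \right)}} = \frac{1}{-52 + \frac{805}{9}} = \frac{1}{\frac{337}{9}} = \frac{9}{337}$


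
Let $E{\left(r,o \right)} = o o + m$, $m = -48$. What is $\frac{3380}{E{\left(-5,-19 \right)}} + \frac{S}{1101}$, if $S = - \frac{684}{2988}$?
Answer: $\frac{308868593}{28602879} \approx 10.799$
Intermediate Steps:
$S = - \frac{19}{83}$ ($S = \left(-684\right) \frac{1}{2988} = - \frac{19}{83} \approx -0.22892$)
$E{\left(r,o \right)} = -48 + o^{2}$ ($E{\left(r,o \right)} = o o - 48 = o^{2} - 48 = -48 + o^{2}$)
$\frac{3380}{E{\left(-5,-19 \right)}} + \frac{S}{1101} = \frac{3380}{-48 + \left(-19\right)^{2}} - \frac{19}{83 \cdot 1101} = \frac{3380}{-48 + 361} - \frac{19}{91383} = \frac{3380}{313} - \frac{19}{91383} = \frac{308868593}{28602879}$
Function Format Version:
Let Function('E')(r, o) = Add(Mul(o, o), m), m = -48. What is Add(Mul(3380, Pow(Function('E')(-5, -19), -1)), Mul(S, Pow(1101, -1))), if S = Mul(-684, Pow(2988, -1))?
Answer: Rational(308868593, 28602879) ≈ 10.799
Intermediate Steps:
S = Rational(-19, 83) (S = Mul(-684, Rational(1, 2988)) = Rational(-19, 83) ≈ -0.22892)
Function('E')(r, o) = Add(-48, Pow(o, 2)) (Function('E')(r, o) = Add(Mul(o, o), -48) = Add(Pow(o, 2), -48) = Add(-48, Pow(o, 2)))
Add(Mul(3380, Pow(Function('E')(-5, -19), -1)), Mul(S, Pow(1101, -1))) = Add(Mul(3380, Pow(Add(-48, Pow(-19, 2)), -1)), Mul(Rational(-19, 83), Pow(1101, -1))) = Add(Mul(3380, Pow(Add(-48, 361), -1)), Mul(Rational(-19, 83), Rational(1, 1101))) = Add(Mul(3380, Pow(313, -1)), Rational(-19, 91383)) = Add(Mul(3380, Rational(1, 313)), Rational(-19, 91383)) = Add(Rational(3380, 313), Rational(-19, 91383)) = Rational(308868593, 28602879)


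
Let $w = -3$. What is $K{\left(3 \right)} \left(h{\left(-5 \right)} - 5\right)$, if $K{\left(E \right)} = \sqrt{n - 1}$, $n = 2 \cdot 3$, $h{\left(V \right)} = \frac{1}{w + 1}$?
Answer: $- \frac{11 \sqrt{5}}{2} \approx -12.298$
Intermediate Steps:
$h{\left(V \right)} = - \frac{1}{2}$ ($h{\left(V \right)} = \frac{1}{-3 + 1} = \frac{1}{-2} = - \frac{1}{2}$)
$n = 6$
$K{\left(E \right)} = \sqrt{5}$ ($K{\left(E \right)} = \sqrt{6 - 1} = \sqrt{5}$)
$K{\left(3 \right)} \left(h{\left(-5 \right)} - 5\right) = \sqrt{5} \left(- \frac{1}{2} - 5\right) = \sqrt{5} \left(- \frac{11}{2}\right) = - \frac{11 \sqrt{5}}{2}$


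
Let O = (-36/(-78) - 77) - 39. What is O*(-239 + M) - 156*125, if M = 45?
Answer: 37888/13 ≈ 2914.5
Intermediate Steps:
O = -1502/13 (O = (-36*(-1/78) - 77) - 39 = (6/13 - 77) - 39 = -995/13 - 39 = -1502/13 ≈ -115.54)
O*(-239 + M) - 156*125 = -1502*(-239 + 45)/13 - 156*125 = -1502/13*(-194) - 1*19500 = 291388/13 - 19500 = 37888/13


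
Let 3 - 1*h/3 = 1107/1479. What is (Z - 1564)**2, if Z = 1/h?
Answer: 27119378971129/11088900 ≈ 2.4456e+6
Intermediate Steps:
h = 3330/493 (h = 9 - 3321/1479 = 9 - 3*369/493 = 9 - 1107/493 = 3330/493 ≈ 6.7546)
Z = 493/3330 (Z = 1/(3330/493) = 493/3330 ≈ 0.14805)
(Z - 1564)**2 = (493/3330 - 1564)**2 = (-5207627/3330)**2 = 27119378971129/11088900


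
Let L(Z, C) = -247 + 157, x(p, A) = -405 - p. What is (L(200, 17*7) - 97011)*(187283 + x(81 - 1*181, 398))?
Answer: -18155750778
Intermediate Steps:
L(Z, C) = -90
(L(200, 17*7) - 97011)*(187283 + x(81 - 1*181, 398)) = (-90 - 97011)*(187283 + (-405 - (81 - 1*181))) = -97101*(187283 + (-405 - (81 - 181))) = -97101*(187283 + (-405 - 1*(-100))) = -97101*(187283 + (-405 + 100)) = -97101*(187283 - 305) = -97101*186978 = -18155750778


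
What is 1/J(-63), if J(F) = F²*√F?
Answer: -I*√7/83349 ≈ -3.1743e-5*I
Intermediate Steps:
J(F) = F^(5/2)
1/J(-63) = 1/((-63)^(5/2)) = 1/(11907*I*√7) = -I*√7/83349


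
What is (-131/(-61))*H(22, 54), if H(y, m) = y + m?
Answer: 9956/61 ≈ 163.21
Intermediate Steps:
H(y, m) = m + y
(-131/(-61))*H(22, 54) = (-131/(-61))*(54 + 22) = -131*(-1/61)*76 = (131/61)*76 = 9956/61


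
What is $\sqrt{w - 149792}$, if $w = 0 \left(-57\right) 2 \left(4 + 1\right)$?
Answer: $4 i \sqrt{9362} \approx 387.03 i$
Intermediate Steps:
$w = 0$ ($w = 0 \cdot 2 \cdot 5 = 0 \cdot 10 = 0$)
$\sqrt{w - 149792} = \sqrt{0 - 149792} = \sqrt{-149792} = 4 i \sqrt{9362}$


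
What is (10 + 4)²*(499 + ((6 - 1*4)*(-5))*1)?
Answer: 95844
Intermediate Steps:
(10 + 4)²*(499 + ((6 - 1*4)*(-5))*1) = 14²*(499 + ((6 - 4)*(-5))*1) = 196*(499 + (2*(-5))*1) = 196*(499 - 10*1) = 196*(499 - 10) = 196*489 = 95844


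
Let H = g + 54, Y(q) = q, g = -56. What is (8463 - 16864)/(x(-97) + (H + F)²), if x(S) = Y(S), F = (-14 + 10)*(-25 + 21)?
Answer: -8401/99 ≈ -84.859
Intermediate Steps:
F = 16 (F = -4*(-4) = 16)
x(S) = S
H = -2 (H = -56 + 54 = -2)
(8463 - 16864)/(x(-97) + (H + F)²) = (8463 - 16864)/(-97 + (-2 + 16)²) = -8401/(-97 + 14²) = -8401/(-97 + 196) = -8401/99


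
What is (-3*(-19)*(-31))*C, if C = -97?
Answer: 171399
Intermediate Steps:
(-3*(-19)*(-31))*C = (-3*(-19)*(-31))*(-97) = (57*(-31))*(-97) = -1767*(-97) = 171399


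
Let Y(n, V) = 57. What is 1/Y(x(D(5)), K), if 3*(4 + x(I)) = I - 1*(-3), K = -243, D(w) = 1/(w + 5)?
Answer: 1/57 ≈ 0.017544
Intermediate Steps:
D(w) = 1/(5 + w)
x(I) = -3 + I/3 (x(I) = -4 + (I - 1*(-3))/3 = -4 + (I + 3)/3 = -4 + (3 + I)/3 = -4 + (1 + I/3) = -3 + I/3)
1/Y(x(D(5)), K) = 1/57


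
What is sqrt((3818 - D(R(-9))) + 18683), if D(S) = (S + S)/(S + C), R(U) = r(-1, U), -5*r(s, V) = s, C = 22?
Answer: sqrt(277234599)/111 ≈ 150.00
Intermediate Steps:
r(s, V) = -s/5
R(U) = 1/5 (R(U) = -1/5*(-1) = 1/5)
D(S) = 2*S/(22 + S) (D(S) = (S + S)/(S + 22) = (2*S)/(22 + S) = 2*S/(22 + S))
sqrt((3818 - D(R(-9))) + 18683) = sqrt((3818 - 2/(5*(22 + 1/5))) + 18683) = sqrt((3818 - 2/(5*111/5)) + 18683) = sqrt((3818 - 2*5/(5*111)) + 18683) = sqrt((3818 - 1*2/111) + 18683) = sqrt((3818 - 2/111) + 18683) = sqrt(423796/111 + 18683) = sqrt(2497609/111) = sqrt(277234599)/111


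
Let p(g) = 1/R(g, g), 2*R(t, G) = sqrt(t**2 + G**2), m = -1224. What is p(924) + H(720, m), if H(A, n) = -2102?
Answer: -2102 + sqrt(2)/924 ≈ -2102.0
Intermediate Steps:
R(t, G) = sqrt(G**2 + t**2)/2 (R(t, G) = sqrt(t**2 + G**2)/2 = sqrt(G**2 + t**2)/2)
p(g) = sqrt(2)/sqrt(g**2) (p(g) = 1/(sqrt(g**2 + g**2)/2) = 1/(sqrt(2*g**2)/2) = 1/((sqrt(2)*sqrt(g**2))/2) = 1/(sqrt(2)*sqrt(g**2)/2) = sqrt(2)/sqrt(g**2))
p(924) + H(720, m) = sqrt(2)/sqrt(924**2) - 2102 = sqrt(2)/sqrt(853776) - 2102 = sqrt(2)*(1/924) - 2102 = sqrt(2)/924 - 2102 = -2102 + sqrt(2)/924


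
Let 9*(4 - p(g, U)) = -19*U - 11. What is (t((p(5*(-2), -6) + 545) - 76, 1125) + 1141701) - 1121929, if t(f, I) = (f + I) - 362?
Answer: 188969/9 ≈ 20997.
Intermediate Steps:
p(g, U) = 47/9 + 19*U/9 (p(g, U) = 4 - (-19*U - 11)/9 = 4 - (-11 - 19*U)/9 = 4 + (11/9 + 19*U/9) = 47/9 + 19*U/9)
t(f, I) = -362 + I + f (t(f, I) = (I + f) - 362 = -362 + I + f)
(t((p(5*(-2), -6) + 545) - 76, 1125) + 1141701) - 1121929 = ((-362 + 1125 + (((47/9 + (19/9)*(-6)) + 545) - 76)) + 1141701) - 1121929 = ((-362 + 1125 + (((47/9 - 38/3) + 545) - 76)) + 1141701) - 1121929 = ((-362 + 1125 + ((-67/9 + 545) - 76)) + 1141701) - 1121929 = ((-362 + 1125 + (4838/9 - 76)) + 1141701) - 1121929 = ((-362 + 1125 + 4154/9) + 1141701) - 1121929 = (11021/9 + 1141701) - 1121929 = 10286330/9 - 1121929 = 188969/9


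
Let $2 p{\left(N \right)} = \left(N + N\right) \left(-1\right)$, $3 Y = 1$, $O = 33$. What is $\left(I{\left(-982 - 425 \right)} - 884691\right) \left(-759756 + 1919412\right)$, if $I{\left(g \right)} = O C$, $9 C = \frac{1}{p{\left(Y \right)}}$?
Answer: $-1025949982512$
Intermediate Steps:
$Y = \frac{1}{3}$ ($Y = \frac{1}{3} \cdot 1 = \frac{1}{3} \approx 0.33333$)
$p{\left(N \right)} = - N$ ($p{\left(N \right)} = \frac{\left(N + N\right) \left(-1\right)}{2} = \frac{2 N \left(-1\right)}{2} = \frac{\left(-2\right) N}{2} = - N$)
$C = - \frac{1}{3}$ ($C = \frac{1}{9 \left(\left(-1\right) \frac{1}{3}\right)} = \frac{1}{9 \left(- \frac{1}{3}\right)} = \frac{1}{9} \left(-3\right) = - \frac{1}{3} \approx -0.33333$)
$I{\left(g \right)} = -11$ ($I{\left(g \right)} = 33 \left(- \frac{1}{3}\right) = -11$)
$\left(I{\left(-982 - 425 \right)} - 884691\right) \left(-759756 + 1919412\right) = \left(-11 - 884691\right) \left(-759756 + 1919412\right) = \left(-884702\right) 1159656 = -1025949982512$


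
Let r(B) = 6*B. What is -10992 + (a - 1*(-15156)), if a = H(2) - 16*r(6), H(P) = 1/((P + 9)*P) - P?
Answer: 78893/22 ≈ 3586.0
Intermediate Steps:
H(P) = -P + 1/(P*(9 + P)) (H(P) = 1/((9 + P)*P) - P = 1/(P*(9 + P)) - P = -P + 1/(P*(9 + P)))
a = -12715/22 (a = (1 - 1*2**3 - 9*2**2)/(2*(9 + 2)) - 96*6 = (1/2)*(1 - 1*8 - 9*4)/11 - 16*36 = (1/2)*(1/11)*(1 - 8 - 36) - 576 = (1/2)*(1/11)*(-43) - 576 = -43/22 - 576 = -12715/22 ≈ -577.95)
-10992 + (a - 1*(-15156)) = -10992 + (-12715/22 - 1*(-15156)) = -10992 + (-12715/22 + 15156) = -10992 + 320717/22 = 78893/22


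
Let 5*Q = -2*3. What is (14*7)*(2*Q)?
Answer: -1176/5 ≈ -235.20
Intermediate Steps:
Q = -6/5 (Q = (-2*3)/5 = (⅕)*(-6) = -6/5 ≈ -1.2000)
(14*7)*(2*Q) = (14*7)*(2*(-6/5)) = 98*(-12/5) = -1176/5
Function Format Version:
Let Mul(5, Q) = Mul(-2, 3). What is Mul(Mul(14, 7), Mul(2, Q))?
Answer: Rational(-1176, 5) ≈ -235.20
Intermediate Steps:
Q = Rational(-6, 5) (Q = Mul(Rational(1, 5), Mul(-2, 3)) = Mul(Rational(1, 5), -6) = Rational(-6, 5) ≈ -1.2000)
Mul(Mul(14, 7), Mul(2, Q)) = Mul(Mul(14, 7), Mul(2, Rational(-6, 5))) = Mul(98, Rational(-12, 5)) = Rational(-1176, 5)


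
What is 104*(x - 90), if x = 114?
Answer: 2496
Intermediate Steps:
104*(x - 90) = 104*(114 - 90) = 104*24 = 2496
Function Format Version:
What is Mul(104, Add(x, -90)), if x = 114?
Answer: 2496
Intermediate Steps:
Mul(104, Add(x, -90)) = Mul(104, Add(114, -90)) = Mul(104, 24) = 2496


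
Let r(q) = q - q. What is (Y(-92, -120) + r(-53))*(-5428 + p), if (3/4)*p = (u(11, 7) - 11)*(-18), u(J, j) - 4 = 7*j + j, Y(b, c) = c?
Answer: 792480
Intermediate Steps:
r(q) = 0
u(J, j) = 4 + 8*j (u(J, j) = 4 + (7*j + j) = 4 + 8*j)
p = -1176 (p = 4*(((4 + 8*7) - 11)*(-18))/3 = 4*(((4 + 56) - 11)*(-18))/3 = 4*((60 - 11)*(-18))/3 = 4*(49*(-18))/3 = (4/3)*(-882) = -1176)
(Y(-92, -120) + r(-53))*(-5428 + p) = (-120 + 0)*(-5428 - 1176) = -120*(-6604) = 792480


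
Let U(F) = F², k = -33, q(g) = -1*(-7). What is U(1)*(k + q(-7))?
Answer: -26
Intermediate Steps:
q(g) = 7
U(1)*(k + q(-7)) = 1²*(-33 + 7) = 1*(-26) = -26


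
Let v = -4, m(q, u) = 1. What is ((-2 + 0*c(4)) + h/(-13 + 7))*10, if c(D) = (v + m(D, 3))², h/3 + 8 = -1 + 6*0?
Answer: 25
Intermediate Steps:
h = -27 (h = -24 + 3*(-1 + 6*0) = -24 + 3*(-1 + 0) = -24 + 3*(-1) = -24 - 3 = -27)
c(D) = 9 (c(D) = (-4 + 1)² = (-3)² = 9)
((-2 + 0*c(4)) + h/(-13 + 7))*10 = ((-2 + 0*9) - 27/(-13 + 7))*10 = ((-2 + 0) - 27/(-6))*10 = (-2 - 27*(-⅙))*10 = (-2 + 9/2)*10 = (5/2)*10 = 25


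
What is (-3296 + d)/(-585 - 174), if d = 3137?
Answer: 53/253 ≈ 0.20949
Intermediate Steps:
(-3296 + d)/(-585 - 174) = (-3296 + 3137)/(-585 - 174) = -159/(-759) = -159*(-1/759) = 53/253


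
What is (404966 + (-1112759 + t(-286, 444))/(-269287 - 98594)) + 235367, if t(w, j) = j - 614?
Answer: 235567457302/367881 ≈ 6.4034e+5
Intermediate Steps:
t(w, j) = -614 + j
(404966 + (-1112759 + t(-286, 444))/(-269287 - 98594)) + 235367 = (404966 + (-1112759 + (-614 + 444))/(-269287 - 98594)) + 235367 = (404966 + (-1112759 - 170)/(-367881)) + 235367 = (404966 - 1112929*(-1/367881)) + 235367 = (404966 + 1112929/367881) + 235367 = 148980409975/367881 + 235367 = 235567457302/367881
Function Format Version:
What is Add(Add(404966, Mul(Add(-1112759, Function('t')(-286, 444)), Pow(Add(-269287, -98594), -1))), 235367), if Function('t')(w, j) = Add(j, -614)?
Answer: Rational(235567457302, 367881) ≈ 6.4034e+5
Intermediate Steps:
Function('t')(w, j) = Add(-614, j)
Add(Add(404966, Mul(Add(-1112759, Function('t')(-286, 444)), Pow(Add(-269287, -98594), -1))), 235367) = Add(Add(404966, Mul(Add(-1112759, Add(-614, 444)), Pow(Add(-269287, -98594), -1))), 235367) = Add(Add(404966, Mul(Add(-1112759, -170), Pow(-367881, -1))), 235367) = Add(Add(404966, Mul(-1112929, Rational(-1, 367881))), 235367) = Add(Add(404966, Rational(1112929, 367881)), 235367) = Add(Rational(148980409975, 367881), 235367) = Rational(235567457302, 367881)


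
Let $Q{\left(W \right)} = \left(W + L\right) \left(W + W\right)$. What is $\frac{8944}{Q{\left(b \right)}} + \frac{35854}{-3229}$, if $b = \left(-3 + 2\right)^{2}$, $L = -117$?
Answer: $- \frac{4649788}{93641} \approx -49.655$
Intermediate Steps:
$b = 1$ ($b = \left(-1\right)^{2} = 1$)
$Q{\left(W \right)} = 2 W \left(-117 + W\right)$ ($Q{\left(W \right)} = \left(W - 117\right) \left(W + W\right) = \left(-117 + W\right) 2 W = 2 W \left(-117 + W\right)$)
$\frac{8944}{Q{\left(b \right)}} + \frac{35854}{-3229} = \frac{8944}{2 \cdot 1 \left(-117 + 1\right)} + \frac{35854}{-3229} = \frac{8944}{2 \cdot 1 \left(-116\right)} + 35854 \left(- \frac{1}{3229}\right) = \frac{8944}{-232} - \frac{35854}{3229} = 8944 \left(- \frac{1}{232}\right) - \frac{35854}{3229} = - \frac{1118}{29} - \frac{35854}{3229} = - \frac{4649788}{93641}$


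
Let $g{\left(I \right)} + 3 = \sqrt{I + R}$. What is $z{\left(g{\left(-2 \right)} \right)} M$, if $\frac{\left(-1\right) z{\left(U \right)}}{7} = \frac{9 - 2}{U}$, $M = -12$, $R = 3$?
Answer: $-294$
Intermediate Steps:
$g{\left(I \right)} = -3 + \sqrt{3 + I}$ ($g{\left(I \right)} = -3 + \sqrt{I + 3} = -3 + \sqrt{3 + I}$)
$z{\left(U \right)} = - \frac{49}{U}$ ($z{\left(U \right)} = - 7 \frac{9 - 2}{U} = - 7 \frac{7}{U} = - \frac{49}{U}$)
$z{\left(g{\left(-2 \right)} \right)} M = - \frac{49}{-3 + \sqrt{3 - 2}} \left(-12\right) = - \frac{49}{-3 + \sqrt{1}} \left(-12\right) = - \frac{49}{-3 + 1} \left(-12\right) = - \frac{49}{-2} \left(-12\right) = \left(-49\right) \left(- \frac{1}{2}\right) \left(-12\right) = \frac{49}{2} \left(-12\right) = -294$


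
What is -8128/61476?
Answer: -2032/15369 ≈ -0.13221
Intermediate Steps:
-8128/61476 = -1*2032/15369 = -2032/15369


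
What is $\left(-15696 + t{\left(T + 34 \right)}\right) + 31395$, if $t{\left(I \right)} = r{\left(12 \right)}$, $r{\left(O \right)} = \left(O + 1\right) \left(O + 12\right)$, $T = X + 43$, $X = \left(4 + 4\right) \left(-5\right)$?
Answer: $16011$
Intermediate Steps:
$X = -40$ ($X = 8 \left(-5\right) = -40$)
$T = 3$ ($T = -40 + 43 = 3$)
$r{\left(O \right)} = \left(1 + O\right) \left(12 + O\right)$
$t{\left(I \right)} = 312$ ($t{\left(I \right)} = 12 + 12^{2} + 13 \cdot 12 = 12 + 144 + 156 = 312$)
$\left(-15696 + t{\left(T + 34 \right)}\right) + 31395 = \left(-15696 + 312\right) + 31395 = -15384 + 31395 = 16011$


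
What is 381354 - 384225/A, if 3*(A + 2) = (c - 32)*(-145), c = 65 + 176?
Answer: 11560373769/30311 ≈ 3.8139e+5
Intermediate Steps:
c = 241
A = -30311/3 (A = -2 + ((241 - 32)*(-145))/3 = -2 + (209*(-145))/3 = -2 + (⅓)*(-30305) = -2 - 30305/3 = -30311/3 ≈ -10104.)
381354 - 384225/A = 381354 - 384225/(-30311/3) = 381354 - 384225*(-3/30311) = 381354 + 1152675/30311 = 11560373769/30311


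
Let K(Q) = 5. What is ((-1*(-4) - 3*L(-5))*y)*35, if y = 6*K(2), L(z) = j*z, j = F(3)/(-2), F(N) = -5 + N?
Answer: 19950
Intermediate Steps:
j = 1 (j = (-5 + 3)/(-2) = -2*(-1/2) = 1)
L(z) = z (L(z) = 1*z = z)
y = 30 (y = 6*5 = 30)
((-1*(-4) - 3*L(-5))*y)*35 = ((-1*(-4) - 3*(-5))*30)*35 = ((4 + 15)*30)*35 = (19*30)*35 = 570*35 = 19950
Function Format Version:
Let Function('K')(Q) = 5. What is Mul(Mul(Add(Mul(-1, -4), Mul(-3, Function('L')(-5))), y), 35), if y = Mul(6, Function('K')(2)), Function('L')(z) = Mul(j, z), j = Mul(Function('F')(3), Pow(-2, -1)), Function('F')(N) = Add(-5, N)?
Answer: 19950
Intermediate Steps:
j = 1 (j = Mul(Add(-5, 3), Pow(-2, -1)) = Mul(-2, Rational(-1, 2)) = 1)
Function('L')(z) = z (Function('L')(z) = Mul(1, z) = z)
y = 30 (y = Mul(6, 5) = 30)
Mul(Mul(Add(Mul(-1, -4), Mul(-3, Function('L')(-5))), y), 35) = Mul(Mul(Add(Mul(-1, -4), Mul(-3, -5)), 30), 35) = Mul(Mul(Add(4, 15), 30), 35) = Mul(Mul(19, 30), 35) = Mul(570, 35) = 19950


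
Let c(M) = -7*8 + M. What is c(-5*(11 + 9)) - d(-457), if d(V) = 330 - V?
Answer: -943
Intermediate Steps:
c(M) = -56 + M
c(-5*(11 + 9)) - d(-457) = (-56 - 5*(11 + 9)) - (330 - 1*(-457)) = (-56 - 5*20) - (330 + 457) = (-56 - 100) - 1*787 = -156 - 787 = -943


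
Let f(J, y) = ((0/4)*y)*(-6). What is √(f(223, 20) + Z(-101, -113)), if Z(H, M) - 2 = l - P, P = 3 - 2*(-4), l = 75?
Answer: √66 ≈ 8.1240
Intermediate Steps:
P = 11 (P = 3 + 8 = 11)
f(J, y) = 0 (f(J, y) = ((0*(¼))*y)*(-6) = (0*y)*(-6) = 0*(-6) = 0)
Z(H, M) = 66 (Z(H, M) = 2 + (75 - 1*11) = 2 + (75 - 11) = 2 + 64 = 66)
√(f(223, 20) + Z(-101, -113)) = √(0 + 66) = √66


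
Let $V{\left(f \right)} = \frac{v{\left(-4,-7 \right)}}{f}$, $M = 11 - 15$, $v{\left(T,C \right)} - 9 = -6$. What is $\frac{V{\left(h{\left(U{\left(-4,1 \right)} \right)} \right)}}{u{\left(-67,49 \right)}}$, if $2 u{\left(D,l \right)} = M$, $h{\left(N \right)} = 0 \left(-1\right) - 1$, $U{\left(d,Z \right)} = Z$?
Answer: $\frac{3}{2} \approx 1.5$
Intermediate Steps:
$v{\left(T,C \right)} = 3$ ($v{\left(T,C \right)} = 9 - 6 = 3$)
$h{\left(N \right)} = -1$ ($h{\left(N \right)} = 0 - 1 = -1$)
$M = -4$ ($M = 11 - 15 = -4$)
$V{\left(f \right)} = \frac{3}{f}$
$u{\left(D,l \right)} = -2$ ($u{\left(D,l \right)} = \frac{1}{2} \left(-4\right) = -2$)
$\frac{V{\left(h{\left(U{\left(-4,1 \right)} \right)} \right)}}{u{\left(-67,49 \right)}} = \frac{3 \frac{1}{-1}}{-2} = 3 \left(-1\right) \left(- \frac{1}{2}\right) = \left(-3\right) \left(- \frac{1}{2}\right) = \frac{3}{2}$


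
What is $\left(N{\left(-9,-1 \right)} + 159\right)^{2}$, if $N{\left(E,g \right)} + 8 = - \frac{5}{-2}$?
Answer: $\frac{94249}{4} \approx 23562.0$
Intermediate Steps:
$N{\left(E,g \right)} = - \frac{11}{2}$ ($N{\left(E,g \right)} = -8 - \frac{5}{-2} = -8 - - \frac{5}{2} = -8 + \frac{5}{2} = - \frac{11}{2}$)
$\left(N{\left(-9,-1 \right)} + 159\right)^{2} = \left(- \frac{11}{2} + 159\right)^{2} = \left(\frac{307}{2}\right)^{2} = \frac{94249}{4}$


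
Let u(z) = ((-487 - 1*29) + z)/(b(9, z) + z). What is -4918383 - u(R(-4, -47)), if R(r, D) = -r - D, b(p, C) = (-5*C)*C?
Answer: -21237577949/4318 ≈ -4.9184e+6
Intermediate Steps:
b(p, C) = -5*C²
R(r, D) = -D - r
u(z) = (-516 + z)/(z - 5*z²) (u(z) = ((-487 - 1*29) + z)/(-5*z² + z) = ((-487 - 29) + z)/(z - 5*z²) = (-516 + z)/(z - 5*z²))
-4918383 - u(R(-4, -47)) = -4918383 - (516 - (-1*(-47) - 1*(-4)))/((-1*(-47) - 1*(-4))*(-1 + 5*(-1*(-47) - 1*(-4)))) = -4918383 - (516 - (47 + 4))/((47 + 4)*(-1 + 5*(47 + 4))) = -4918383 - (516 - 1*51)/(51*(-1 + 5*51)) = -4918383 - (516 - 51)/(51*(-1 + 255)) = -4918383 - 465/(51*254) = -4918383 - 1*155/4318 = -4918383 - 155/4318 = -21237577949/4318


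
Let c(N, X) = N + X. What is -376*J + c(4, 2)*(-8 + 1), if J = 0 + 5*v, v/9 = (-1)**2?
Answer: -16962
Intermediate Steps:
v = 9 (v = 9*(-1)**2 = 9*1 = 9)
J = 45 (J = 0 + 5*9 = 0 + 45 = 45)
-376*J + c(4, 2)*(-8 + 1) = -376*45 + (4 + 2)*(-8 + 1) = -16920 + 6*(-7) = -16920 - 42 = -16962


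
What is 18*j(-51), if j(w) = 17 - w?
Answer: 1224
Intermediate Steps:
18*j(-51) = 18*(17 - 1*(-51)) = 18*(17 + 51) = 18*68 = 1224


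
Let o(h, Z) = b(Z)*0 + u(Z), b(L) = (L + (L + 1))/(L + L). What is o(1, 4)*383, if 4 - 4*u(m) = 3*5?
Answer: -4213/4 ≈ -1053.3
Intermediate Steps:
u(m) = -11/4 (u(m) = 1 - 3*5/4 = 1 - ¼*15 = 1 - 15/4 = -11/4)
b(L) = (1 + 2*L)/(2*L) (b(L) = (L + (1 + L))/((2*L)) = (1 + 2*L)*(1/(2*L)) = (1 + 2*L)/(2*L))
o(h, Z) = -11/4 (o(h, Z) = ((½ + Z)/Z)*0 - 11/4 = 0 - 11/4 = -11/4)
o(1, 4)*383 = -11/4*383 = -4213/4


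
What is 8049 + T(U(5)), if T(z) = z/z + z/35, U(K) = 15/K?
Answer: 281753/35 ≈ 8050.1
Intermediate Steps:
T(z) = 1 + z/35 (T(z) = 1 + z*(1/35) = 1 + z/35)
8049 + T(U(5)) = 8049 + (1 + (15/5)/35) = 8049 + (1 + (15*(⅕))/35) = 8049 + (1 + (1/35)*3) = 8049 + (1 + 3/35) = 8049 + 38/35 = 281753/35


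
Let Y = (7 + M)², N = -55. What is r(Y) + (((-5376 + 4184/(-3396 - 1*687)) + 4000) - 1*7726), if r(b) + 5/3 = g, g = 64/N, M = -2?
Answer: -681618779/74855 ≈ -9105.9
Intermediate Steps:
Y = 25 (Y = (7 - 2)² = 5² = 25)
g = -64/55 (g = 64/(-55) = 64*(-1/55) = -64/55 ≈ -1.1636)
r(b) = -467/165 (r(b) = -5/3 - 64/55 = -467/165)
r(Y) + (((-5376 + 4184/(-3396 - 1*687)) + 4000) - 1*7726) = -467/165 + (((-5376 + 4184/(-3396 - 1*687)) + 4000) - 1*7726) = -467/165 + (((-5376 + 4184/(-3396 - 687)) + 4000) - 7726) = -467/165 + (((-5376 + 4184/(-4083)) + 4000) - 7726) = -467/165 + (((-5376 + 4184*(-1/4083)) + 4000) - 7726) = -467/165 + (((-5376 - 4184/4083) + 4000) - 7726) = -467/165 + ((-21954392/4083 + 4000) - 7726) = -467/165 + (-5622392/4083 - 7726) = -467/165 - 37167650/4083 = -681618779/74855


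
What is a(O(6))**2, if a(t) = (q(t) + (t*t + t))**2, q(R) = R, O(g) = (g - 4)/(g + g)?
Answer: 28561/1679616 ≈ 0.017004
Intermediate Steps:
O(g) = (-4 + g)/(2*g) (O(g) = (-4 + g)/((2*g)) = (-4 + g)*(1/(2*g)) = (-4 + g)/(2*g))
a(t) = (t**2 + 2*t)**2 (a(t) = (t + (t*t + t))**2 = (t + (t**2 + t))**2 = (t + (t + t**2))**2 = (t**2 + 2*t)**2)
a(O(6))**2 = (((1/2)*(-4 + 6)/6)**2*(2 + (1/2)*(-4 + 6)/6)**2)**2 = (((1/2)*(1/6)*2)**2*(2 + (1/2)*(1/6)*2)**2)**2 = ((1/6)**2*(2 + 1/6)**2)**2 = ((13/6)**2/36)**2 = ((1/36)*(169/36))**2 = (169/1296)**2 = 28561/1679616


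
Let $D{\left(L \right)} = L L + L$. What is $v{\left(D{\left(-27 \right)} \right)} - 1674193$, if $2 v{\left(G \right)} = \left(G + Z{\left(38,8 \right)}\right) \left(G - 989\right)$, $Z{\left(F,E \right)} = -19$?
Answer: $- \frac{3544407}{2} \approx -1.7722 \cdot 10^{6}$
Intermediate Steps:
$D{\left(L \right)} = L + L^{2}$ ($D{\left(L \right)} = L^{2} + L = L + L^{2}$)
$v{\left(G \right)} = \frac{\left(-989 + G\right) \left(-19 + G\right)}{2}$ ($v{\left(G \right)} = \frac{\left(G - 19\right) \left(G - 989\right)}{2} = \frac{\left(-19 + G\right) \left(-989 + G\right)}{2} = \frac{\left(-989 + G\right) \left(-19 + G\right)}{2}$)
$v{\left(D{\left(-27 \right)} \right)} - 1674193 = \left(\frac{18791}{2} + \frac{\left(- 27 \left(1 - 27\right)\right)^{2}}{2} - 504 \left(- 27 \left(1 - 27\right)\right)\right) - 1674193 = \left(\frac{18791}{2} + \frac{\left(\left(-27\right) \left(-26\right)\right)^{2}}{2} - 504 \left(\left(-27\right) \left(-26\right)\right)\right) - 1674193 = \left(\frac{18791}{2} + \frac{702^{2}}{2} - 353808\right) - 1674193 = \left(\frac{18791}{2} + \frac{1}{2} \cdot 492804 - 353808\right) - 1674193 = \left(\frac{18791}{2} + 246402 - 353808\right) - 1674193 = - \frac{196021}{2} - 1674193 = - \frac{3544407}{2}$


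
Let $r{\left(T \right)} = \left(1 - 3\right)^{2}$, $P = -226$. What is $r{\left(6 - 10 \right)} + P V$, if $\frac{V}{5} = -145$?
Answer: $163854$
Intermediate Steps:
$V = -725$ ($V = 5 \left(-145\right) = -725$)
$r{\left(T \right)} = 4$ ($r{\left(T \right)} = \left(-2\right)^{2} = 4$)
$r{\left(6 - 10 \right)} + P V = 4 - -163850 = 4 + 163850 = 163854$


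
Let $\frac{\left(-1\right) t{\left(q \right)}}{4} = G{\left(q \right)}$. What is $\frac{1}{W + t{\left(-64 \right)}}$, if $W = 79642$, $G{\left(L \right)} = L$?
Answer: $\frac{1}{79898} \approx 1.2516 \cdot 10^{-5}$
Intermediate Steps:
$t{\left(q \right)} = - 4 q$
$\frac{1}{W + t{\left(-64 \right)}} = \frac{1}{79642 - -256} = \frac{1}{79642 + 256} = \frac{1}{79898}$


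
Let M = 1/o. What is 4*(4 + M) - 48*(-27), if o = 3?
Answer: 3940/3 ≈ 1313.3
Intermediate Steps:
M = ⅓ (M = 1/3 = ⅓ ≈ 0.33333)
4*(4 + M) - 48*(-27) = 4*(4 + ⅓) - 48*(-27) = 4*(13/3) + 1296 = 52/3 + 1296 = 3940/3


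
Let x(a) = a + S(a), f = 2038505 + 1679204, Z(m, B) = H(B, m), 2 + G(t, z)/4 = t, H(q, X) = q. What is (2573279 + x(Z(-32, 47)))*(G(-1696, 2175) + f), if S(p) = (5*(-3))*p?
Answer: 9546783003457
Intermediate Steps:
G(t, z) = -8 + 4*t
Z(m, B) = B
S(p) = -15*p
f = 3717709
x(a) = -14*a (x(a) = a - 15*a = -14*a)
(2573279 + x(Z(-32, 47)))*(G(-1696, 2175) + f) = (2573279 - 14*47)*((-8 + 4*(-1696)) + 3717709) = (2573279 - 658)*((-8 - 6784) + 3717709) = 2572621*(-6792 + 3717709) = 2572621*3710917 = 9546783003457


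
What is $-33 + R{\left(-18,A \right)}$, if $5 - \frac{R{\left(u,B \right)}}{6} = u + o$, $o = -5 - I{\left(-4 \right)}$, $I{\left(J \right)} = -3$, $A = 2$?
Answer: $117$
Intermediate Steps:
$o = -2$ ($o = -5 - -3 = -5 + 3 = -2$)
$R{\left(u,B \right)} = 42 - 6 u$ ($R{\left(u,B \right)} = 30 - 6 \left(u - 2\right) = 30 - 6 \left(-2 + u\right) = 30 - \left(-12 + 6 u\right) = 42 - 6 u$)
$-33 + R{\left(-18,A \right)} = -33 + \left(42 - -108\right) = -33 + \left(42 + 108\right) = -33 + 150 = 117$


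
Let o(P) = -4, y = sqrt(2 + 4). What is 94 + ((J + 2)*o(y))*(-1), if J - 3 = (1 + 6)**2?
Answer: 310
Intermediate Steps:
J = 52 (J = 3 + (1 + 6)**2 = 3 + 7**2 = 3 + 49 = 52)
y = sqrt(6) ≈ 2.4495
94 + ((J + 2)*o(y))*(-1) = 94 + ((52 + 2)*(-4))*(-1) = 94 + (54*(-4))*(-1) = 94 - 216*(-1) = 94 + 216 = 310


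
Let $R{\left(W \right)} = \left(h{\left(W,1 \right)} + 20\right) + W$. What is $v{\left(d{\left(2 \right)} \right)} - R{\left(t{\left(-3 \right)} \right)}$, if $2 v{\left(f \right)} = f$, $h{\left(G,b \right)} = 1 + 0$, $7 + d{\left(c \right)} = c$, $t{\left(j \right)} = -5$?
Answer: $- \frac{37}{2} \approx -18.5$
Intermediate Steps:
$d{\left(c \right)} = -7 + c$
$h{\left(G,b \right)} = 1$
$R{\left(W \right)} = 21 + W$ ($R{\left(W \right)} = \left(1 + 20\right) + W = 21 + W$)
$v{\left(f \right)} = \frac{f}{2}$
$v{\left(d{\left(2 \right)} \right)} - R{\left(t{\left(-3 \right)} \right)} = \frac{-7 + 2}{2} - \left(21 - 5\right) = \frac{1}{2} \left(-5\right) - 16 = - \frac{5}{2} - 16 = - \frac{37}{2}$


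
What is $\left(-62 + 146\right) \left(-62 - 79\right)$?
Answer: $-11844$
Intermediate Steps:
$\left(-62 + 146\right) \left(-62 - 79\right) = 84 \left(-141\right) = -11844$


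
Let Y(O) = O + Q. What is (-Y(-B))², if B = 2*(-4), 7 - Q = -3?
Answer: 324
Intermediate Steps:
Q = 10 (Q = 7 - 1*(-3) = 7 + 3 = 10)
B = -8
Y(O) = 10 + O (Y(O) = O + 10 = 10 + O)
(-Y(-B))² = (-(10 - 1*(-8)))² = (-(10 + 8))² = (-1*18)² = (-18)² = 324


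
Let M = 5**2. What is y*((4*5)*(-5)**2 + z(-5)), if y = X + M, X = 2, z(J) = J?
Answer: 13365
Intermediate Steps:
M = 25
y = 27 (y = 2 + 25 = 27)
y*((4*5)*(-5)**2 + z(-5)) = 27*((4*5)*(-5)**2 - 5) = 27*(20*25 - 5) = 27*(500 - 5) = 27*495 = 13365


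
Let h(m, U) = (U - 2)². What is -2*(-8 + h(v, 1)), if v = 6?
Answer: 14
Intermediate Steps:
h(m, U) = (-2 + U)²
-2*(-8 + h(v, 1)) = -2*(-8 + (-2 + 1)²) = -2*(-8 + (-1)²) = -2*(-8 + 1) = -2*(-7) = 14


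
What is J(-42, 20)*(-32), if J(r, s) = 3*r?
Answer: 4032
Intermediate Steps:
J(-42, 20)*(-32) = (3*(-42))*(-32) = -126*(-32) = 4032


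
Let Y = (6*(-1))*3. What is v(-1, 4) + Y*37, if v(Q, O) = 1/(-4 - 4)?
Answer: -5329/8 ≈ -666.13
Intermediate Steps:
v(Q, O) = -⅛ (v(Q, O) = 1/(-8) = -⅛)
Y = -18 (Y = -6*3 = -18)
v(-1, 4) + Y*37 = -⅛ - 18*37 = -⅛ - 666 = -5329/8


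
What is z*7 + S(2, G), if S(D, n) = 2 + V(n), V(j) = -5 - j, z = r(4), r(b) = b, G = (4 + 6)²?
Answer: -75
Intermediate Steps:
G = 100 (G = 10² = 100)
z = 4
S(D, n) = -3 - n (S(D, n) = 2 + (-5 - n) = -3 - n)
z*7 + S(2, G) = 4*7 + (-3 - 1*100) = 28 + (-3 - 100) = 28 - 103 = -75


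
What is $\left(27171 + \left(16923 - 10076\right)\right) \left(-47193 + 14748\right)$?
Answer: $-1103714010$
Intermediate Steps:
$\left(27171 + \left(16923 - 10076\right)\right) \left(-47193 + 14748\right) = \left(27171 + 6847\right) \left(-32445\right) = 34018 \left(-32445\right) = -1103714010$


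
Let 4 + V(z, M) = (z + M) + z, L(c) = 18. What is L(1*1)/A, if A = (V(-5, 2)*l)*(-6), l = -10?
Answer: -1/40 ≈ -0.025000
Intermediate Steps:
V(z, M) = -4 + M + 2*z (V(z, M) = -4 + ((z + M) + z) = -4 + ((M + z) + z) = -4 + (M + 2*z) = -4 + M + 2*z)
A = -720 (A = ((-4 + 2 + 2*(-5))*(-10))*(-6) = ((-4 + 2 - 10)*(-10))*(-6) = -12*(-10)*(-6) = 120*(-6) = -720)
L(1*1)/A = 18/(-720) = 18*(-1/720) = -1/40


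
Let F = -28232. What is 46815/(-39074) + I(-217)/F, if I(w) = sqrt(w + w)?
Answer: -46815/39074 - I*sqrt(434)/28232 ≈ -1.1981 - 0.00073791*I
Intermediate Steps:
I(w) = sqrt(2)*sqrt(w) (I(w) = sqrt(2*w) = sqrt(2)*sqrt(w))
46815/(-39074) + I(-217)/F = 46815/(-39074) + (sqrt(2)*sqrt(-217))/(-28232) = 46815*(-1/39074) + (sqrt(2)*(I*sqrt(217)))*(-1/28232) = -46815/39074 + (I*sqrt(434))*(-1/28232) = -46815/39074 - I*sqrt(434)/28232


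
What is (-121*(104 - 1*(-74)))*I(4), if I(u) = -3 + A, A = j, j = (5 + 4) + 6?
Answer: -258456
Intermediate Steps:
j = 15 (j = 9 + 6 = 15)
A = 15
I(u) = 12 (I(u) = -3 + 15 = 12)
(-121*(104 - 1*(-74)))*I(4) = -121*(104 - 1*(-74))*12 = -121*(104 + 74)*12 = -121*178*12 = -21538*12 = -258456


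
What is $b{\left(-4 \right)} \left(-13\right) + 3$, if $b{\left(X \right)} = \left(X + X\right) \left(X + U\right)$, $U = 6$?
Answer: $211$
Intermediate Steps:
$b{\left(X \right)} = 2 X \left(6 + X\right)$ ($b{\left(X \right)} = \left(X + X\right) \left(X + 6\right) = 2 X \left(6 + X\right)$)
$b{\left(-4 \right)} \left(-13\right) + 3 = 2 \left(-4\right) \left(6 - 4\right) \left(-13\right) + 3 = 2 \left(-4\right) 2 \left(-13\right) + 3 = \left(-16\right) \left(-13\right) + 3 = 208 + 3 = 211$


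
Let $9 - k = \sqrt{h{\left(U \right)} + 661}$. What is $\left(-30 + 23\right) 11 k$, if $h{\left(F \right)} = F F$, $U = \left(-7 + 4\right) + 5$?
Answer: $-693 + 77 \sqrt{665} \approx 1292.6$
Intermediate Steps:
$U = 2$ ($U = -3 + 5 = 2$)
$h{\left(F \right)} = F^{2}$
$k = 9 - \sqrt{665}$ ($k = 9 - \sqrt{2^{2} + 661} = 9 - \sqrt{4 + 661} = 9 - \sqrt{665} \approx -16.788$)
$\left(-30 + 23\right) 11 k = \left(-30 + 23\right) 11 \left(9 - \sqrt{665}\right) = \left(-7\right) 11 \left(9 - \sqrt{665}\right) = - 77 \left(9 - \sqrt{665}\right) = -693 + 77 \sqrt{665}$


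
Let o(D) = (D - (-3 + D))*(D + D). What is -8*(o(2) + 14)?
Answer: -208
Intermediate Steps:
o(D) = 6*D (o(D) = (D + (3 - D))*(2*D) = 3*(2*D) = 6*D)
-8*(o(2) + 14) = -8*(6*2 + 14) = -8*(12 + 14) = -8*26 = -208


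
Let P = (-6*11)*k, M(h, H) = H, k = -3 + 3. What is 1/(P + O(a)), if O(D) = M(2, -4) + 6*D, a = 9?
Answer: 1/50 ≈ 0.020000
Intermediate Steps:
k = 0
O(D) = -4 + 6*D
P = 0 (P = -6*11*0 = -66*0 = 0)
1/(P + O(a)) = 1/(0 + (-4 + 6*9)) = 1/(0 + (-4 + 54)) = 1/(0 + 50) = 1/50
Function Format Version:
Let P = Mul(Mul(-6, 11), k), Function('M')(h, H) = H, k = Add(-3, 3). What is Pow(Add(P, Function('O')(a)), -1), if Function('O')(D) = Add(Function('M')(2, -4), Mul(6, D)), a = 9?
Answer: Rational(1, 50) ≈ 0.020000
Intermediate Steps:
k = 0
Function('O')(D) = Add(-4, Mul(6, D))
P = 0 (P = Mul(Mul(-6, 11), 0) = Mul(-66, 0) = 0)
Pow(Add(P, Function('O')(a)), -1) = Pow(Add(0, Add(-4, Mul(6, 9))), -1) = Pow(Add(0, Add(-4, 54)), -1) = Pow(Add(0, 50), -1) = Pow(50, -1) = Rational(1, 50)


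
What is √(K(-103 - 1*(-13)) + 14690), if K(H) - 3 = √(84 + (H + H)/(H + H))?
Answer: √(14693 + √85) ≈ 121.25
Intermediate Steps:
K(H) = 3 + √85 (K(H) = 3 + √(84 + (H + H)/(H + H)) = 3 + √(84 + (2*H)/((2*H))) = 3 + √(84 + (2*H)*(1/(2*H))) = 3 + √(84 + 1) = 3 + √85)
√(K(-103 - 1*(-13)) + 14690) = √((3 + √85) + 14690) = √(14693 + √85)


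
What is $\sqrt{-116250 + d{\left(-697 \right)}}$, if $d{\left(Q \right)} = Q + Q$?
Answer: $2 i \sqrt{29411} \approx 342.99 i$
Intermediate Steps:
$d{\left(Q \right)} = 2 Q$
$\sqrt{-116250 + d{\left(-697 \right)}} = \sqrt{-116250 + 2 \left(-697\right)} = \sqrt{-116250 - 1394} = \sqrt{-117644} = 2 i \sqrt{29411}$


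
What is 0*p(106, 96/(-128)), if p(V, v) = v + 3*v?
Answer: 0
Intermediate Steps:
p(V, v) = 4*v
0*p(106, 96/(-128)) = 0*(4*(96/(-128))) = 0*(4*(96*(-1/128))) = 0*(4*(-¾)) = 0*(-3) = 0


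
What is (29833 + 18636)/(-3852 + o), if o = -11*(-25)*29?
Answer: 2551/217 ≈ 11.756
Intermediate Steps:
o = 7975 (o = 275*29 = 7975)
(29833 + 18636)/(-3852 + o) = (29833 + 18636)/(-3852 + 7975) = 48469/4123 = 48469*(1/4123) = 2551/217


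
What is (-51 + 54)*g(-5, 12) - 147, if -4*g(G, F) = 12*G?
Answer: -102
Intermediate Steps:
g(G, F) = -3*G
(-51 + 54)*g(-5, 12) - 147 = (-51 + 54)*(-3*(-5)) - 147 = 3*15 - 147 = 45 - 147 = -102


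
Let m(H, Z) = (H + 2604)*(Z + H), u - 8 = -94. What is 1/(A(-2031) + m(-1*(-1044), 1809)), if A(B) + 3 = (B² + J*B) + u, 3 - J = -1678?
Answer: 1/11118505 ≈ 8.9940e-8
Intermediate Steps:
J = 1681 (J = 3 - 1*(-1678) = 3 + 1678 = 1681)
u = -86 (u = 8 - 94 = -86)
A(B) = -89 + B² + 1681*B (A(B) = -3 + ((B² + 1681*B) - 86) = -3 + (-86 + B² + 1681*B) = -89 + B² + 1681*B)
m(H, Z) = (2604 + H)*(H + Z)
1/(A(-2031) + m(-1*(-1044), 1809)) = 1/((-89 + (-2031)² + 1681*(-2031)) + ((-1*(-1044))² + 2604*(-1*(-1044)) + 2604*1809 - 1*(-1044)*1809)) = 1/((-89 + 4124961 - 3414111) + (1044² + 2604*1044 + 4710636 + 1044*1809)) = 1/(710761 + (1089936 + 2718576 + 4710636 + 1888596)) = 1/(710761 + 10407744) = 1/11118505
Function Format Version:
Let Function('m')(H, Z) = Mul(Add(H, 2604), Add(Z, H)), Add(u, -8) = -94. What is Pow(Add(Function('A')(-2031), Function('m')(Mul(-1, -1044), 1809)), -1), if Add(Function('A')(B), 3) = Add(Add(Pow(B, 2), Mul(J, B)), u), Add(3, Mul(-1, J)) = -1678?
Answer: Rational(1, 11118505) ≈ 8.9940e-8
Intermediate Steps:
J = 1681 (J = Add(3, Mul(-1, -1678)) = Add(3, 1678) = 1681)
u = -86 (u = Add(8, -94) = -86)
Function('A')(B) = Add(-89, Pow(B, 2), Mul(1681, B)) (Function('A')(B) = Add(-3, Add(Add(Pow(B, 2), Mul(1681, B)), -86)) = Add(-3, Add(-86, Pow(B, 2), Mul(1681, B))) = Add(-89, Pow(B, 2), Mul(1681, B)))
Function('m')(H, Z) = Mul(Add(2604, H), Add(H, Z))
Pow(Add(Function('A')(-2031), Function('m')(Mul(-1, -1044), 1809)), -1) = Pow(Add(Add(-89, Pow(-2031, 2), Mul(1681, -2031)), Add(Pow(Mul(-1, -1044), 2), Mul(2604, Mul(-1, -1044)), Mul(2604, 1809), Mul(Mul(-1, -1044), 1809))), -1) = Pow(Add(Add(-89, 4124961, -3414111), Add(Pow(1044, 2), Mul(2604, 1044), 4710636, Mul(1044, 1809))), -1) = Pow(Add(710761, Add(1089936, 2718576, 4710636, 1888596)), -1) = Pow(Add(710761, 10407744), -1) = Pow(11118505, -1) = Rational(1, 11118505)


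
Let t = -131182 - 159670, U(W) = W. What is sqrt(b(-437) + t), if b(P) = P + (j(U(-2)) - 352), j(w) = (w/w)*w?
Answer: I*sqrt(291643) ≈ 540.04*I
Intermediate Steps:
t = -290852
j(w) = w (j(w) = 1*w = w)
b(P) = -354 + P (b(P) = P + (-2 - 352) = P - 354 = -354 + P)
sqrt(b(-437) + t) = sqrt((-354 - 437) - 290852) = sqrt(-791 - 290852) = sqrt(-291643) = I*sqrt(291643)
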